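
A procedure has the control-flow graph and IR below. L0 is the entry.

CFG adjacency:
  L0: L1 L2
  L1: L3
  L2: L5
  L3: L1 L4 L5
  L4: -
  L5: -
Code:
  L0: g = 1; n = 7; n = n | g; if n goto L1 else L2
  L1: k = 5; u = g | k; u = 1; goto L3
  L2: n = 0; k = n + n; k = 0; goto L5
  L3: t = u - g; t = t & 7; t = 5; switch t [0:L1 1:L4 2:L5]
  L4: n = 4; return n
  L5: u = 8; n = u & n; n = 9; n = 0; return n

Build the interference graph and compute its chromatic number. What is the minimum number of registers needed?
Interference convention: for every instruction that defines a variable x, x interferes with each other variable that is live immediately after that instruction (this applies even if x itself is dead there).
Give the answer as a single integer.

def/use:
  L0 def {g,n} use ∅
  L1 def {k,u} use {g}
  L2 def {k,n} use ∅
  L3 def {t} use {g,u}
  L4 def {n} use ∅
  L5 def {n,u} use {n}

Liveness:
  live L0: ∅→{g,n}
  live L1: {g,n}→{g,n,u}
  live L2: ∅→{n}
  live L3: {g,n,u}→{g,n}
  live L4: ∅→∅
  live L5: {n}→∅

Conflict graph:
  g↔{k,n,t,u}
  k↔{g,n}
  n↔{g,k,t,u}
  t↔{g,n}
  u↔{g,n}

Registers:
  clique {g,k,n} ⇒ need ≥ 3
  3-colouring: r0={g}  r1={n}  r2={k,t,u}
  χ = 3

Answer: 3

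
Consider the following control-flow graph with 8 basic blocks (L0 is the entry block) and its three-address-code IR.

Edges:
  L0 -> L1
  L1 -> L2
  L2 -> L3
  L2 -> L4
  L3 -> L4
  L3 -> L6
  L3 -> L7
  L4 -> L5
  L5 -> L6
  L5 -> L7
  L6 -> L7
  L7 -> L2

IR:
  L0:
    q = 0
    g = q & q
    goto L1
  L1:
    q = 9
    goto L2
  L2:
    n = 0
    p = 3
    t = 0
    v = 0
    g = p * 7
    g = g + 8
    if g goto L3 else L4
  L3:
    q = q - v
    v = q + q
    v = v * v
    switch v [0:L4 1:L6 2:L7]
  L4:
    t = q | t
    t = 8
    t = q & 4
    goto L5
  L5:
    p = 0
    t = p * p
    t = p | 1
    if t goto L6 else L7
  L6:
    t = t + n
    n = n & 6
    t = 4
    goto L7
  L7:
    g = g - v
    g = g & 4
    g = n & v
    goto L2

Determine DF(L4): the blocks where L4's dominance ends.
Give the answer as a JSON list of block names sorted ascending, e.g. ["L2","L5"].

idom tree: L1←L0 L2←L1 L3←L2 L4←L2 L5←L4 L6←L2 L7←L2
Join-block Dom:
  L2: preds {L1,L7}: {L0,L1} ∩ {L0,L1,L2,L7} = {L0,L1}; idom=L1
  L4: preds {L2,L3}: {L0,L1,L2} ∩ {L0,L1,L2,L3} = {L0,L1,L2}; idom=L2
  L6: preds {L3,L5}: {L0,L1,L2,L3} ∩ {L0,L1,L2,L4,L5} = {L0,L1,L2}; idom=L2
  L7: preds {L3,L5,L6}: {L0,L1,L2,L3} ∩ {L0,L1,L2,L4,L5} ∩ {L0,L1,L2,L6} = {L0,L1,L2}; idom=L2

DF walk-up:
  L2←L1: walk · to L1
  L2←L7: walk L7→L2 to L1
  L4←L2: walk · to L2
  L4←L3: walk L3 to L2
  L6←L3: walk L3 to L2
  L6←L5: walk L5→L4 to L2
  L7←L3: walk L3 to L2
  L7←L5: walk L5→L4 to L2
  L7←L6: walk L6 to L2
  DF(L0)=∅
  DF(L1)=∅
  DF(L2)={L2}
  DF(L3)={L4,L6,L7}
  DF(L4)={L6,L7}
  DF(L5)={L6,L7}
  DF(L6)={L7}
  DF(L7)={L2}

DF(L4) = ["L6", "L7"]

Answer: ["L6", "L7"]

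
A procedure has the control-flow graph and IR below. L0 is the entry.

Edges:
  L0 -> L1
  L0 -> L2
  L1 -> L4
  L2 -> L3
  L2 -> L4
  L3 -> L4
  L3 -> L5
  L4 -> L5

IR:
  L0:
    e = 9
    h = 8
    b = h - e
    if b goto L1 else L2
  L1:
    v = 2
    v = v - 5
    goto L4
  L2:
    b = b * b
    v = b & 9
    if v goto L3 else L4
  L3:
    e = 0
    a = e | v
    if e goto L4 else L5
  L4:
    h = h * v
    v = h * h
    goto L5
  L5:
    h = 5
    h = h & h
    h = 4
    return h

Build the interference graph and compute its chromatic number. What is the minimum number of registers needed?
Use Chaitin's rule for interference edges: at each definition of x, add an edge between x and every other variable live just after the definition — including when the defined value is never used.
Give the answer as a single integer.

Block summaries:
  L0: def={b,e,h} ue=∅
  L1: def={v} ue=∅
  L2: def={b,v} ue={b}
  L3: def={a,e} ue={v}
  L4: def={h,v} ue={h,v}
  L5: def={h} ue=∅

Live sets:
  live L0: ∅→{b,h}
  live L1: {h}→{h,v}
  live L2: {b,h}→{h,v}
  live L3: {h,v}→{h,v}
  live L4: {h,v}→∅
  live L5: ∅→∅

Conflict graph:
  a↔{e,h,v}
  b↔{h}
  e↔{a,h,v}
  h↔{a,b,e,v}
  v↔{a,e,h}

Chromatic number:
  lower bound: {a,e,h,v} mutually conflict ⇒ χ ≥ 4
  assign a→c1 b→c1 e→c2 h→c0 v→c3 — no edge inside a register ⇒ χ ≤ 4
  χ = 4

Answer: 4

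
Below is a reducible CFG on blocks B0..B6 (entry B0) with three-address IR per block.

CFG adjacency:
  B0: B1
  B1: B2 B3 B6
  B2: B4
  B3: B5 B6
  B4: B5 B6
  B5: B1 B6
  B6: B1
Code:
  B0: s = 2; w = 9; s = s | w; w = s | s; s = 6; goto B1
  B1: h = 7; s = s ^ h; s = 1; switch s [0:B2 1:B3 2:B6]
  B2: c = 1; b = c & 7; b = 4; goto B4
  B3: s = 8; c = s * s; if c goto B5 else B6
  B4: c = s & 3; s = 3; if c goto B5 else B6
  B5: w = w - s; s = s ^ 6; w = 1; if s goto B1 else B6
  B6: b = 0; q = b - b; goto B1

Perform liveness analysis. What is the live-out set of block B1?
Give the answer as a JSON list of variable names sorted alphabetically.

Per-block:
  B0 def {s,w} use ∅
  B1 def {h,s} use {s}
  B2 def {b,c} use ∅
  B3 def {c,s} use ∅
  B4 def {c,s} use {s}
  B5 def {s,w} use {s,w}
  B6 def {b,q} use ∅

Live sets:
  B0: in=∅ out={s,w}
  B1: in={s,w} out={s,w}
  B2: in={s,w} out={s,w}
  B3: in={w} out={s,w}
  B4: in={s,w} out={s,w}
  B5: in={s,w} out={s,w}
  B6: in={s,w} out={s,w}

live-out(B1) = ["s", "w"]

Answer: ["s", "w"]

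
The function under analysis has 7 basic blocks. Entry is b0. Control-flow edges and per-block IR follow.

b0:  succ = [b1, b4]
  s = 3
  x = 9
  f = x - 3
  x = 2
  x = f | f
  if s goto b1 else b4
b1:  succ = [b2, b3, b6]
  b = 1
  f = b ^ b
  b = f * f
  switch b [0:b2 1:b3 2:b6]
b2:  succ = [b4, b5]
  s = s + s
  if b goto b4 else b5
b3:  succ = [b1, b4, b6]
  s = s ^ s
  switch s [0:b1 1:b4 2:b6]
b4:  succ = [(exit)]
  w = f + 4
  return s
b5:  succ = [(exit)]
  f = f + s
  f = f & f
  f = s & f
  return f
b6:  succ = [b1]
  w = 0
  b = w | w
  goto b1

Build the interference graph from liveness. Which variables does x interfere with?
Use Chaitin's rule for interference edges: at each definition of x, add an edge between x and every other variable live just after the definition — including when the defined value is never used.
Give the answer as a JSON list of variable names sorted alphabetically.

Answer: ["f", "s"]

Working:
def/use:
  b0 def {f,s,x} use ∅
  b1 def {b,f} use ∅
  b2 def {s} use {b,s}
  b3 def {s} use {s}
  b4 def {w} use {f,s}
  b5 def {f} use {f,s}
  b6 def {b,w} use ∅

Backward fixpoint:
  b0: in=∅ out={f,s}
  b1: in={s} out={b,f,s}
  b2: in={b,f,s} out={f,s}
  b3: in={f,s} out={f,s}
  b4: in={f,s} out=∅
  b5: in={f,s} out=∅
  b6: in={s} out={s}

Interference:
  b — {f,s}
  f — {b,s,x}
  s — {b,f,w,x}
  w — {s}
  x — {f,s}

N(x) = ["f", "s"]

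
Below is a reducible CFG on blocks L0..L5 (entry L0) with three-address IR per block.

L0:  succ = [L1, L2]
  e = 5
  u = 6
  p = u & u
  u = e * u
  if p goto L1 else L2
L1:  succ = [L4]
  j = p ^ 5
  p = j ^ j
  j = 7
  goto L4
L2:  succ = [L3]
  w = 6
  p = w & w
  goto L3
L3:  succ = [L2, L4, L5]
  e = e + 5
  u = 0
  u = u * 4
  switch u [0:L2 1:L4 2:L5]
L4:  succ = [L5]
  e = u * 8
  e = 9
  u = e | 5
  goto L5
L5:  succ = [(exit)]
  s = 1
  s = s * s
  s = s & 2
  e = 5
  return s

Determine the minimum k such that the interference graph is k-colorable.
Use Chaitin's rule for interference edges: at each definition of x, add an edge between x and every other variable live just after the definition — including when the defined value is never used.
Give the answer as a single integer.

def/use:
  L0 def {e,p,u} use ∅
  L1 def {j,p} use {p}
  L2 def {p,w} use ∅
  L3 def {e,u} use {e}
  L4 def {e,u} use {u}
  L5 def {e,s} use ∅

Live sets:
  L0: in=∅ out={e,p,u}
  L1: in={p,u} out={u}
  L2: in={e} out={e}
  L3: in={e} out={e,u}
  L4: in={u} out=∅
  L5: in=∅ out=∅

Interference:
  e↔{p,s,u,w}
  j↔{u}
  p↔{e,u}
  s↔{e}
  u↔{e,j,p}
  w↔{e}

Colouring:
  {e,p,u} pairwise interfere (3-clique) ⇒ χ ≥ 3
  3-colouring: R0={e,j}  R1={s,u,w}  R2={p}
  χ = 3

Answer: 3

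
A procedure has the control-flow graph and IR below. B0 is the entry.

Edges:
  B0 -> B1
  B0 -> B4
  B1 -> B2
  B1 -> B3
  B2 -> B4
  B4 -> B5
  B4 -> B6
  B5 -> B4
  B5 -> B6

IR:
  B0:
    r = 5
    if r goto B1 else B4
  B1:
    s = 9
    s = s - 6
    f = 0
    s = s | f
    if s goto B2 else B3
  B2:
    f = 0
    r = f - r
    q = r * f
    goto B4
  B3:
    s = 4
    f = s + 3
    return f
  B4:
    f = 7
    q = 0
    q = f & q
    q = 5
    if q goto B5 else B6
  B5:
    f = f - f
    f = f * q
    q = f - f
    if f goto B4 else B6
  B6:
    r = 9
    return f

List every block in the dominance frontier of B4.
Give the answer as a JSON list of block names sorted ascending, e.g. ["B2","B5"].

Answer: ["B4"]

Analysis:
idom tree: B1←B0 B2←B1 B3←B1 B4←B0 B5←B4 B6←B4
Join-block Dom:
  B4: preds {B0,B2,B5}: {B0} ∩ {B0,B1,B2} ∩ {B0,B4,B5} = {B0}; idom=B0
  B6: preds {B4,B5}: {B0,B4} ∩ {B0,B4,B5} = {B0,B4}; idom=B4

DF walk-up:
  B4←B0: walk · to B0
  B4←B2: walk B2→B1 to B0
  B4←B5: walk B5→B4 to B0
  B6←B4: walk · to B4
  B6←B5: walk B5 to B4
  DF(B0)=∅
  DF(B1)={B4}
  DF(B2)={B4}
  DF(B3)=∅
  DF(B4)={B4}
  DF(B5)={B4,B6}
  DF(B6)=∅

DF(B4) = ["B4"]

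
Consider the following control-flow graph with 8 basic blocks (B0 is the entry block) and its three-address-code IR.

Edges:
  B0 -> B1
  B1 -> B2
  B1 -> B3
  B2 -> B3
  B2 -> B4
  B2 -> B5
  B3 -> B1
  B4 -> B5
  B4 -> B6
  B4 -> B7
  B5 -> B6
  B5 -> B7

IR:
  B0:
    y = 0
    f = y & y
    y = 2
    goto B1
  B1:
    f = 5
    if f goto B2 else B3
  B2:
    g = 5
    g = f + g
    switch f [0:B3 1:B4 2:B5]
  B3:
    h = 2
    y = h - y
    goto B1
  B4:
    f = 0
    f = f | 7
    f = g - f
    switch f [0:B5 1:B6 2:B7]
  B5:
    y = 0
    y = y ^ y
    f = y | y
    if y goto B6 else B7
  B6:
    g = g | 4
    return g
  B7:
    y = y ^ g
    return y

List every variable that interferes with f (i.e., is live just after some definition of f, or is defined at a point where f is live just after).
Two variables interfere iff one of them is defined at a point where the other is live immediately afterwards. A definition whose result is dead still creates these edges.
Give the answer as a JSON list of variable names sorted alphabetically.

Answer: ["g", "y"]

Derivation:
Block summaries:
  B0: def={f,y} ue=∅
  B1: def={f} ue=∅
  B2: def={g} ue={f}
  B3: def={h,y} ue={y}
  B4: def={f} ue={g}
  B5: def={f,y} ue=∅
  B6: def={g} ue={g}
  B7: def={y} ue={g,y}

Live sets:
  live B0: ∅→{y}
  live B1: {y}→{f,y}
  live B2: {f,y}→{g,y}
  live B3: {y}→{y}
  live B4: {g,y}→{g,y}
  live B5: {g}→{g,y}
  live B6: {g}→∅
  live B7: {g,y}→∅

Conflict graph:
  f: {g,y}
  g: {f,y}
  h: {y}
  y: {f,g,h}

N(f) = ["g", "y"]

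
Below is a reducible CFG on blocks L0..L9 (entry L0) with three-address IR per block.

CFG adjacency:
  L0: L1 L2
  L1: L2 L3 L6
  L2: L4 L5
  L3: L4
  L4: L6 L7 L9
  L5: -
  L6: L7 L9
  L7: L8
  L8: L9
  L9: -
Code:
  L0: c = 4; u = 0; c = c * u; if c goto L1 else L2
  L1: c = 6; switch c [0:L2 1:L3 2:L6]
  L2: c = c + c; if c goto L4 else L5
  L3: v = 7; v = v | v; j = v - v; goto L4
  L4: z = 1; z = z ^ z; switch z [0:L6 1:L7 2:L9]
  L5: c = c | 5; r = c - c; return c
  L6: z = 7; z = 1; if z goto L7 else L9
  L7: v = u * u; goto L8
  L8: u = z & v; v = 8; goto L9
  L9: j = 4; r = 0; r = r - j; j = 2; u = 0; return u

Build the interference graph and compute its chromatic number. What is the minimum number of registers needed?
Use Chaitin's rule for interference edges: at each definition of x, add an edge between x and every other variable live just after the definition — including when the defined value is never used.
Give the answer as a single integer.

Per-block:
  L0 def {c,u} use ∅
  L1 def {c} use ∅
  L2 def {c} use {c}
  L3 def {j,v} use ∅
  L4 def {z} use ∅
  L5 def {c,r} use {c}
  L6 def {z} use ∅
  L7 def {v} use {u}
  L8 def {u,v} use {v,z}
  L9 def {j,r,u} use ∅

Backward fixpoint:
  L0: in=∅ out={c,u}
  L1: in={u} out={c,u}
  L2: in={c,u} out={c,u}
  L3: in={u} out={u}
  L4: in={u} out={u,z}
  L5: in={c} out=∅
  L6: in={u} out={u,z}
  L7: in={u,z} out={v,z}
  L8: in={v,z} out=∅
  L9: in=∅ out=∅

Interference:
  c: {r,u}
  j: {r,u}
  r: {c,j}
  u: {c,j,v,z}
  v: {u,z}
  z: {u,v}

Registers:
  lower bound: {u,v,z} mutually conflict ⇒ χ ≥ 3
  assign c→c1 j→c1 r→c0 u→c0 v→c1 z→c2 — no edge inside a register ⇒ χ ≤ 3
  χ = 3

Answer: 3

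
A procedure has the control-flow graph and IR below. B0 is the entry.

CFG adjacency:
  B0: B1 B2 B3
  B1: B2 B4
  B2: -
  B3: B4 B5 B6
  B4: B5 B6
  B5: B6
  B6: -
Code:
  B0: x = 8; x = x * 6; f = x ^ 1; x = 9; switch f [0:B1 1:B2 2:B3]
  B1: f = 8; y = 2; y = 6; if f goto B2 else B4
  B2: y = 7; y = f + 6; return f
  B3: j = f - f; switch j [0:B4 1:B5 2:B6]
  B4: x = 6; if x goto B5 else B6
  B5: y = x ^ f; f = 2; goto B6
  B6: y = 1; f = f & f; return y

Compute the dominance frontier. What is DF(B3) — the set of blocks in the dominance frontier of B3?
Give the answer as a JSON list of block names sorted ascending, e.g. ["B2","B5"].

idom tree: B1←B0 B2←B0 B3←B0 B4←B0 B5←B0 B6←B0
Join-block Dom:
  B2: preds {B0,B1}: {B0} ∩ {B0,B1} = {B0}; idom=B0
  B4: preds {B1,B3}: {B0,B1} ∩ {B0,B3} = {B0}; idom=B0
  B5: preds {B3,B4}: {B0,B3} ∩ {B0,B4} = {B0}; idom=B0
  B6: preds {B3,B4,B5}: {B0,B3} ∩ {B0,B4} ∩ {B0,B5} = {B0}; idom=B0

Frontier:
  join B2 pred B0: · stop@B0
  join B2 pred B1: B1 stop@B0
  join B4 pred B1: B1 stop@B0
  join B4 pred B3: B3 stop@B0
  join B5 pred B3: B3 stop@B0
  join B5 pred B4: B4 stop@B0
  join B6 pred B3: B3 stop@B0
  join B6 pred B4: B4 stop@B0
  join B6 pred B5: B5 stop@B0
  DF(B0)=∅
  DF(B1)={B2,B4}
  DF(B2)=∅
  DF(B3)={B4,B5,B6}
  DF(B4)={B5,B6}
  DF(B5)={B6}
  DF(B6)=∅

DF(B3) = ["B4", "B5", "B6"]

Answer: ["B4", "B5", "B6"]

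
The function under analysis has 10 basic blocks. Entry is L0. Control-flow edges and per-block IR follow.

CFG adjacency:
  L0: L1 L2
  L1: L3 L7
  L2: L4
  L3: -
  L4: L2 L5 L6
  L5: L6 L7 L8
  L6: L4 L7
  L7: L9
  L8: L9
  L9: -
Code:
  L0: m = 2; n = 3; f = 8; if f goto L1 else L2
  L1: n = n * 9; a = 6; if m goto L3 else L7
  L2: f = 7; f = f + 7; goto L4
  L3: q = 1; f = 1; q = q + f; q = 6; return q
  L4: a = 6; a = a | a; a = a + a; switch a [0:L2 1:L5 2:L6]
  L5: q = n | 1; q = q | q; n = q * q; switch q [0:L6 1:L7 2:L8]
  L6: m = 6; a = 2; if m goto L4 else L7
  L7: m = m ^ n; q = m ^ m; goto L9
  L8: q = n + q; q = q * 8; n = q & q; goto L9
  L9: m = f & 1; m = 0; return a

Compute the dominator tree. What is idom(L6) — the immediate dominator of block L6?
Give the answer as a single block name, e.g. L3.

Answer: L4

Working:
idom tree: L1←L0 L2←L0 L3←L1 L4←L2 L5←L4 L6←L4 L7←L0 L8←L5 L9←L0
Dom∩ at merges:
  L2: preds {L0,L4}: {L0} ∩ {L0,L2,L4} = {L0}; idom=L0
  L4: preds {L2,L6}: {L0,L2} ∩ {L0,L2,L4,L6} = {L0,L2}; idom=L2
  L6: preds {L4,L5}: {L0,L2,L4} ∩ {L0,L2,L4,L5} = {L0,L2,L4}; idom=L4
  L7: preds {L1,L5,L6}: {L0,L1} ∩ {L0,L2,L4,L5} ∩ {L0,L2,L4,L6} = {L0}; idom=L0
  L9: preds {L7,L8}: {L0,L7} ∩ {L0,L2,L4,L5,L8} = {L0}; idom=L0

idom(L6) = L4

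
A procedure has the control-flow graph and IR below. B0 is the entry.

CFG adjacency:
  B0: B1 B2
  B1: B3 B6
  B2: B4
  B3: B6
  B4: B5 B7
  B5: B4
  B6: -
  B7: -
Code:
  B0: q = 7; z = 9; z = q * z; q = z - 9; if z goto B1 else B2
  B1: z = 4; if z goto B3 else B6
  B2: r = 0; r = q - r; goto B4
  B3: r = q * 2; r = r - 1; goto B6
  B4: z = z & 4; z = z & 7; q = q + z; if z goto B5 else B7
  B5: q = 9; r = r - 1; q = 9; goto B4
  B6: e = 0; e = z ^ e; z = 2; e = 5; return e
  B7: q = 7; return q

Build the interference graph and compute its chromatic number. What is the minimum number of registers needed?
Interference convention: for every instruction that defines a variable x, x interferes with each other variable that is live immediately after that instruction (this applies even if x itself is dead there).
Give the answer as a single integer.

Answer: 3

Derivation:
Block summaries:
  B0: def={q,z} ue=∅
  B1: def={z} ue=∅
  B2: def={r} ue={q}
  B3: def={r} ue={q}
  B4: def={q,z} ue={q,z}
  B5: def={q,r} ue={r}
  B6: def={e,z} ue={z}
  B7: def={q} ue=∅

Backward fixpoint:
  B0: in=∅ out={q,z}
  B1: in={q} out={q,z}
  B2: in={q,z} out={q,r,z}
  B3: in={q,z} out={z}
  B4: in={q,r,z} out={r,z}
  B5: in={r,z} out={q,r,z}
  B6: in={z} out=∅
  B7: in=∅ out=∅

Interfere edges:
  e: {z}
  q: {r,z}
  r: {q,z}
  z: {e,q,r}

Colouring:
  lower bound: {q,r,z} mutually conflict ⇒ χ ≥ 3
  3-colouring: R0={z}  R1={e,q}  R2={r}
  χ = 3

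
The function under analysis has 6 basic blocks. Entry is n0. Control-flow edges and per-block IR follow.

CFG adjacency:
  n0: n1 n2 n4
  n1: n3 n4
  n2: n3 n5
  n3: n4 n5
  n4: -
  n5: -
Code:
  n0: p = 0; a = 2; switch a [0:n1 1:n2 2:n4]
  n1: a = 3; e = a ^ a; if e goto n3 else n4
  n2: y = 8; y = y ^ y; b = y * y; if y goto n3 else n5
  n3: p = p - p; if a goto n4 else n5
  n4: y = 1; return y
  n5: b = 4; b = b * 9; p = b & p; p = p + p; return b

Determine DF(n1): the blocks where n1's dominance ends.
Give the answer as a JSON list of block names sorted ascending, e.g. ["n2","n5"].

idom tree: n1←n0 n2←n0 n3←n0 n4←n0 n5←n0
Dom∩ at merges:
  n3: preds {n1,n2}: {n0,n1} ∩ {n0,n2} = {n0}; idom=n0
  n4: preds {n0,n1,n3}: {n0} ∩ {n0,n1} ∩ {n0,n3} = {n0}; idom=n0
  n5: preds {n2,n3}: {n0,n2} ∩ {n0,n3} = {n0}; idom=n0

Frontier:
  n3←n1: walk n1 to n0
  n3←n2: walk n2 to n0
  n4←n0: walk · to n0
  n4←n1: walk n1 to n0
  n4←n3: walk n3 to n0
  n5←n2: walk n2 to n0
  n5←n3: walk n3 to n0
  n0: DF=∅
  n1: DF={n3,n4}
  n2: DF={n3,n5}
  n3: DF={n4,n5}
  n4: DF=∅
  n5: DF=∅

DF(n1) = ["n3", "n4"]

Answer: ["n3", "n4"]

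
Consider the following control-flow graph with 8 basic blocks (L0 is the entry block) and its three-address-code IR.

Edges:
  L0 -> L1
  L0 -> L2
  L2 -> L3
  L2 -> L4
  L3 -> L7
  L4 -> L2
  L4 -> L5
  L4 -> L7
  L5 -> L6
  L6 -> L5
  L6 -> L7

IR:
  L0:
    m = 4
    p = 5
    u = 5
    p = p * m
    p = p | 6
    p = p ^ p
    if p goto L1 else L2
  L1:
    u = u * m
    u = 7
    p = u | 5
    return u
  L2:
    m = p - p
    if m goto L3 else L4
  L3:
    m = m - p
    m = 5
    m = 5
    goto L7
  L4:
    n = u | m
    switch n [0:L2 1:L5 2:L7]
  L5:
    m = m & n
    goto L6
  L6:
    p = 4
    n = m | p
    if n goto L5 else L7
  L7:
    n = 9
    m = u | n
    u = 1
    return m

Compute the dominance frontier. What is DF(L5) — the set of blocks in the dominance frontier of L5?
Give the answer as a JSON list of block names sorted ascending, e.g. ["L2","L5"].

Answer: ["L5", "L7"]

Analysis:
idom tree: L1←L0 L2←L0 L3←L2 L4←L2 L5←L4 L6←L5 L7←L2
Dom∩ at merges:
  L2: preds {L0,L4}: {L0} ∩ {L0,L2,L4} = {L0}; idom=L0
  L5: preds {L4,L6}: {L0,L2,L4} ∩ {L0,L2,L4,L5,L6} = {L0,L2,L4}; idom=L4
  L7: preds {L3,L4,L6}: {L0,L2,L3} ∩ {L0,L2,L4} ∩ {L0,L2,L4,L5,L6} = {L0,L2}; idom=L2

DF walk-up:
  join L2 pred L0: · stop@L0
  join L2 pred L4: L4→L2 stop@L0
  join L5 pred L4: · stop@L4
  join L5 pred L6: L6→L5 stop@L4
  join L7 pred L3: L3 stop@L2
  join L7 pred L4: L4 stop@L2
  join L7 pred L6: L6→L5→L4 stop@L2
  L0 → ∅
  L1 → ∅
  L2 → {L2}
  L3 → {L7}
  L4 → {L2,L7}
  L5 → {L5,L7}
  L6 → {L5,L7}
  L7 → ∅

DF(L5) = ["L5", "L7"]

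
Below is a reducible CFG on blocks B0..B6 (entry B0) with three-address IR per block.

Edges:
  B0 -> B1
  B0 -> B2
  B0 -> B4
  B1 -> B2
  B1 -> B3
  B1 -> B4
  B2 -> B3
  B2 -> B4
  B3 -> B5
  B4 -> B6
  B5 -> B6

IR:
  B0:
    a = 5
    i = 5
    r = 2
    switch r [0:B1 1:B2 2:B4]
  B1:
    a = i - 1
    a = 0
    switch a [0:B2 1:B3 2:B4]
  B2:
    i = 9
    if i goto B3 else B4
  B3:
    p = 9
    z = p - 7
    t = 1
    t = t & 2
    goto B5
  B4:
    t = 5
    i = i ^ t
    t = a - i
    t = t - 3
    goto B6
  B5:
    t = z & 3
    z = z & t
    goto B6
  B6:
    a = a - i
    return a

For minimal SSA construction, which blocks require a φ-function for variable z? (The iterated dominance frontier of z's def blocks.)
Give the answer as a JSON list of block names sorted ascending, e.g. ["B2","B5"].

idom tree: B1←B0 B2←B0 B3←B0 B4←B0 B5←B3 B6←B0
Dom∩ at merges:
  B2: preds {B0,B1}: {B0} ∩ {B0,B1} = {B0}; idom=B0
  B3: preds {B1,B2}: {B0,B1} ∩ {B0,B2} = {B0}; idom=B0
  B4: preds {B0,B1,B2}: {B0} ∩ {B0,B1} ∩ {B0,B2} = {B0}; idom=B0
  B6: preds {B4,B5}: {B0,B4} ∩ {B0,B3,B5} = {B0}; idom=B0

DF derivation:
  B2←B0: walk · to B0
  B2←B1: walk B1 to B0
  B3←B1: walk B1 to B0
  B3←B2: walk B2 to B0
  B4←B0: walk · to B0
  B4←B1: walk B1 to B0
  B4←B2: walk B2 to B0
  B6←B4: walk B4 to B0
  B6←B5: walk B5→B3 to B0
  DF(B0)=∅
  DF(B1)={B2,B3,B4}
  DF(B2)={B3,B4}
  DF(B3)={B6}
  DF(B4)={B6}
  DF(B5)={B6}
  DF(B6)=∅

φ for z: defs {B3,B5}
  DF⁺ = {B6}

Answer: ["B6"]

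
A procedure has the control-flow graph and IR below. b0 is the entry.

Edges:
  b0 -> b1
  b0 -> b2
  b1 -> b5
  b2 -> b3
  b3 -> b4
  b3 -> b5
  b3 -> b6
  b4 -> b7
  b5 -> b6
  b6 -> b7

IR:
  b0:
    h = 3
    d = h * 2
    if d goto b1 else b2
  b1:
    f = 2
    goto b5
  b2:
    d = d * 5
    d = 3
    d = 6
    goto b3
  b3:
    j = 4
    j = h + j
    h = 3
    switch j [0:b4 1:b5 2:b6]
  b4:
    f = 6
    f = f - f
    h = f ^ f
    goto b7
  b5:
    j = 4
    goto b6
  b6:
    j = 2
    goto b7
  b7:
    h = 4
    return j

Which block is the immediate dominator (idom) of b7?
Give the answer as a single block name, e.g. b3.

Answer: b0

Analysis:
idom tree: b1←b0 b2←b0 b3←b2 b4←b3 b5←b0 b6←b0 b7←b0
Join-block Dom:
  b5: preds {b1,b3}: {b0,b1} ∩ {b0,b2,b3} = {b0}; idom=b0
  b6: preds {b3,b5}: {b0,b2,b3} ∩ {b0,b5} = {b0}; idom=b0
  b7: preds {b4,b6}: {b0,b2,b3,b4} ∩ {b0,b6} = {b0}; idom=b0

idom(b7) = b0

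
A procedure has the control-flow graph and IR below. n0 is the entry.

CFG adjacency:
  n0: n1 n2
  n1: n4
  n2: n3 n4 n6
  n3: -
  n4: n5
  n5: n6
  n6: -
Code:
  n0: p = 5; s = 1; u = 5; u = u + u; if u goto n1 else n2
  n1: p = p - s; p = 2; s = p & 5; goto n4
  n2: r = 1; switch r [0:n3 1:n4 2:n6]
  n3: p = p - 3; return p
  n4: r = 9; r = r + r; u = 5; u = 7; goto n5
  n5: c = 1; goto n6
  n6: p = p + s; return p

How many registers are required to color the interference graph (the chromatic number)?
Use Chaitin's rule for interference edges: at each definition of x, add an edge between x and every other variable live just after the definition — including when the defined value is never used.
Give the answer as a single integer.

Per-block:
  n0 def {p,s,u} use ∅
  n1 def {p,s} use {p,s}
  n2 def {r} use ∅
  n3 def {p} use {p}
  n4 def {r,u} use ∅
  n5 def {c} use ∅
  n6 def {p} use {p,s}

Backward fixpoint:
  n0 li=∅ lo={p,s}
  n1 li={p,s} lo={p,s}
  n2 li={p,s} lo={p,s}
  n3 li={p} lo=∅
  n4 li={p,s} lo={p,s}
  n5 li={p,s} lo={p,s}
  n6 li={p,s} lo=∅

Interference:
  c↔{p,s}
  p↔{c,r,s,u}
  r↔{p,s}
  s↔{c,p,r,u}
  u↔{p,s}

Colouring:
  lower bound: {c,p,s} mutually conflict ⇒ χ ≥ 3
  assign c→c2 p→c0 r→c2 s→c1 u→c2 — no edge inside a register ⇒ χ ≤ 3
  χ = 3

Answer: 3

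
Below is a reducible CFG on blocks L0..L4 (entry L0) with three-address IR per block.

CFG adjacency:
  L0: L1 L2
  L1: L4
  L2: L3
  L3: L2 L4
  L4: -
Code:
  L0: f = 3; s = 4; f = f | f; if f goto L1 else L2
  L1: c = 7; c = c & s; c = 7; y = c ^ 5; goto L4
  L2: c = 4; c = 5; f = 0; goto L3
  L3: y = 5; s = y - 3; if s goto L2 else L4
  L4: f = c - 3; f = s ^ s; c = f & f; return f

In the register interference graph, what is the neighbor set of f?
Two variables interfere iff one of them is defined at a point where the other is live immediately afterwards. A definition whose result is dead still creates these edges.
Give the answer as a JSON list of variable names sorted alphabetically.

Answer: ["c", "s"]

Derivation:
Per-block:
  L0: def={f,s} ue=∅
  L1: def={c,y} ue={s}
  L2: def={c,f} ue=∅
  L3: def={s,y} ue=∅
  L4: def={c,f} ue={c,s}

Live sets:
  live L0: ∅→{s}
  live L1: {s}→{c,s}
  live L2: ∅→{c}
  live L3: {c}→{c,s}
  live L4: {c,s}→∅

Interfere edges:
  c — {f,s,y}
  f — {c,s}
  s — {c,f,y}
  y — {c,s}

N(f) = ["c", "s"]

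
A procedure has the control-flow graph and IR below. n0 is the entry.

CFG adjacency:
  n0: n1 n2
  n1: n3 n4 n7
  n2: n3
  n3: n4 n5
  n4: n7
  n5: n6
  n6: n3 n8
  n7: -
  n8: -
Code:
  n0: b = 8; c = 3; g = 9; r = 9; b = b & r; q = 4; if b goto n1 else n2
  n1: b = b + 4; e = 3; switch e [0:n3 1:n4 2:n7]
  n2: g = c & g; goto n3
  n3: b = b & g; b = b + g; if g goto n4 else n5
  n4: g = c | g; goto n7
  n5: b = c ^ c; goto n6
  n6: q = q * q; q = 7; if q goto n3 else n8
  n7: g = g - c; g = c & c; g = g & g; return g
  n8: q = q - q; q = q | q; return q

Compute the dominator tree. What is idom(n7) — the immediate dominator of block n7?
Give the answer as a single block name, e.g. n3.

idom tree: n1←n0 n2←n0 n3←n0 n4←n0 n5←n3 n6←n5 n7←n0 n8←n6
Dom∩ at merges:
  n3: preds {n1,n2,n6}: {n0,n1} ∩ {n0,n2} ∩ {n0,n3,n5,n6} = {n0}; idom=n0
  n4: preds {n1,n3}: {n0,n1} ∩ {n0,n3} = {n0}; idom=n0
  n7: preds {n1,n4}: {n0,n1} ∩ {n0,n4} = {n0}; idom=n0

idom(n7) = n0

Answer: n0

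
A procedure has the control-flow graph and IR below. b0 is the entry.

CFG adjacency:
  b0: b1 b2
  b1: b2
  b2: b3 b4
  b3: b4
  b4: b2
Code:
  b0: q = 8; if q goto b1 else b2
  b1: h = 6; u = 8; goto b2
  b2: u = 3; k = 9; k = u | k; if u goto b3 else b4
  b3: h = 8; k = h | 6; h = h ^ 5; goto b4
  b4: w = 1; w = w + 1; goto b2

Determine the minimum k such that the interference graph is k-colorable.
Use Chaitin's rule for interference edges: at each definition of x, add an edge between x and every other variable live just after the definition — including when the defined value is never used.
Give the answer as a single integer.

Answer: 2

Derivation:
def/use:
  b0 def {q} use ∅
  b1 def {h,u} use ∅
  b2 def {k,u} use ∅
  b3 def {h,k} use ∅
  b4 def {w} use ∅

Backward fixpoint:
  live b0: ∅→∅
  live b1: ∅→∅
  live b2: ∅→∅
  live b3: ∅→∅
  live b4: ∅→∅

Conflict graph:
  h↔{k}
  k↔{h,u}
  q↔∅
  u↔{k}
  w↔∅

Registers:
  {h,k} pairwise interfere (2-clique) ⇒ χ ≥ 2
  assign h→r1 k→r0 q→r0 u→r1 w→r0 — no edge inside a register ⇒ χ ≤ 2
  χ = 2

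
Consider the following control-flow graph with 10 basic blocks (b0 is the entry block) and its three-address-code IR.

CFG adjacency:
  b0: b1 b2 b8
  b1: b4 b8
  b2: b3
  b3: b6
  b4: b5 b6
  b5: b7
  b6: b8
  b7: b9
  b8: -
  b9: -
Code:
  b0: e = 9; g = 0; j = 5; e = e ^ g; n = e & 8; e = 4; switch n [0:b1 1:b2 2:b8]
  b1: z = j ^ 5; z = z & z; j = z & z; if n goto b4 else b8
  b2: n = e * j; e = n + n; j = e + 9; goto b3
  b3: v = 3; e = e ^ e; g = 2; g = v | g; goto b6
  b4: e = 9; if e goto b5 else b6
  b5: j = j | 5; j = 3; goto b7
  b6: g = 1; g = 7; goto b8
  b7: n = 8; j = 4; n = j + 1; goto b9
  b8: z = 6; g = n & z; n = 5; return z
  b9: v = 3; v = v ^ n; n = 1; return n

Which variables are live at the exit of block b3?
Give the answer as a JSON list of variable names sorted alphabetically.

Answer: ["n"]

Working:
def/use:
  b0: {e,g,j,n} / ∅
  b1: {j,z} / {j,n}
  b2: {e,j,n} / {e,j}
  b3: {e,g,v} / {e}
  b4: {e} / ∅
  b5: {j} / {j}
  b6: {g} / ∅
  b7: {j,n} / ∅
  b8: {g,n,z} / {n}
  b9: {n,v} / {n}

Liveness:
  live b0: ∅→{e,j,n}
  live b1: {j,n}→{j,n}
  live b2: {e,j}→{e,n}
  live b3: {e,n}→{n}
  live b4: {j,n}→{j,n}
  live b5: {j}→∅
  live b6: {n}→{n}
  live b7: ∅→{n}
  live b8: {n}→∅
  live b9: {n}→∅

live-out(b3) = ["n"]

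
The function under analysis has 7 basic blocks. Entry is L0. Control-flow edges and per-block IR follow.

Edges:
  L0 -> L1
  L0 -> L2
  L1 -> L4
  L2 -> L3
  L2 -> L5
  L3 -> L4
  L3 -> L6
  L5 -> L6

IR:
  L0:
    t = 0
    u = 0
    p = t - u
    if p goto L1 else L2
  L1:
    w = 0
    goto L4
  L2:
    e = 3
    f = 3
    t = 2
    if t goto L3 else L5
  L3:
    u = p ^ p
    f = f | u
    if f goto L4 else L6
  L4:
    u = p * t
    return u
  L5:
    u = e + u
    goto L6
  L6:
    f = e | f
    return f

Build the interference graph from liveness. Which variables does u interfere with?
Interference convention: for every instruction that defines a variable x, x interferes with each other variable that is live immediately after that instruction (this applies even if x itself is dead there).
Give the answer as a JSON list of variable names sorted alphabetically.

Answer: ["e", "f", "p", "t"]

Working:
Block summaries:
  L0: {p,t,u} / ∅
  L1: {w} / ∅
  L2: {e,f,t} / ∅
  L3: {f,u} / {f,p}
  L4: {u} / {p,t}
  L5: {u} / {e,u}
  L6: {f} / {e,f}

Backward fixpoint:
  L0 li=∅ lo={p,t,u}
  L1 li={p,t} lo={p,t}
  L2 li={p,u} lo={e,f,p,t,u}
  L3 li={e,f,p,t} lo={e,f,p,t}
  L4 li={p,t} lo=∅
  L5 li={e,f,u} lo={e,f}
  L6 li={e,f} lo=∅

Interference:
  e↔{f,p,t,u}
  f↔{e,p,t,u}
  p↔{e,f,t,u,w}
  t↔{e,f,p,u,w}
  u↔{e,f,p,t}
  w↔{p,t}

N(u) = ["e", "f", "p", "t"]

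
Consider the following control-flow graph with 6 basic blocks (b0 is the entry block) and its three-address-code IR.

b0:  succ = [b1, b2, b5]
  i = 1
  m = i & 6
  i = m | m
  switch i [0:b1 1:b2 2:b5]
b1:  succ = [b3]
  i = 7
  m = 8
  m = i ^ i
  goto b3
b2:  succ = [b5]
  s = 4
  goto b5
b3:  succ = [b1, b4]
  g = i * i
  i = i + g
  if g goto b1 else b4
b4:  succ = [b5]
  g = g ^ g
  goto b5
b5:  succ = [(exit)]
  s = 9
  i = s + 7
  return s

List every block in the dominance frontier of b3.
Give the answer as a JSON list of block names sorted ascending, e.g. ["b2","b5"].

idom tree: b1←b0 b2←b0 b3←b1 b4←b3 b5←b0
Join-block Dom:
  b1: preds {b0,b3}: {b0} ∩ {b0,b1,b3} = {b0}; idom=b0
  b5: preds {b0,b2,b4}: {b0} ∩ {b0,b2} ∩ {b0,b1,b3,b4} = {b0}; idom=b0

DF walk-up:
  b1←b0: walk · to b0
  b1←b3: walk b3→b1 to b0
  b5←b0: walk · to b0
  b5←b2: walk b2 to b0
  b5←b4: walk b4→b3→b1 to b0
  DF(b0)=∅
  DF(b1)={b1,b5}
  DF(b2)={b5}
  DF(b3)={b1,b5}
  DF(b4)={b5}
  DF(b5)=∅

DF(b3) = ["b1", "b5"]

Answer: ["b1", "b5"]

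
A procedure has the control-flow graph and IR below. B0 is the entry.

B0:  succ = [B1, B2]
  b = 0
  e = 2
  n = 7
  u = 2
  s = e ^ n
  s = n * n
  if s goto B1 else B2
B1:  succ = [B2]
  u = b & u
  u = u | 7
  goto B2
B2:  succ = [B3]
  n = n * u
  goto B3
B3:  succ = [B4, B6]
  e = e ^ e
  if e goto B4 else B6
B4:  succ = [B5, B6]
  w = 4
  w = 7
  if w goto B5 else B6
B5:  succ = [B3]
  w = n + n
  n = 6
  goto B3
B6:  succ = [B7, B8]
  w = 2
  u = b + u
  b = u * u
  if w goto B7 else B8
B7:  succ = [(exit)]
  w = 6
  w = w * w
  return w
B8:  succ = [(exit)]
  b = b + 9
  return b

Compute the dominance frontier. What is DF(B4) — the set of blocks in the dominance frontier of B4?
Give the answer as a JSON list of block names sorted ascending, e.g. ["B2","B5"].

idom tree: B1←B0 B2←B0 B3←B2 B4←B3 B5←B4 B6←B3 B7←B6 B8←B6
Dom∩ at merges:
  B2: preds {B0,B1}: {B0} ∩ {B0,B1} = {B0}; idom=B0
  B3: preds {B2,B5}: {B0,B2} ∩ {B0,B2,B3,B4,B5} = {B0,B2}; idom=B2
  B6: preds {B3,B4}: {B0,B2,B3} ∩ {B0,B2,B3,B4} = {B0,B2,B3}; idom=B3

Frontier:
  B2←B0: walk · to B0
  B2←B1: walk B1 to B0
  B3←B2: walk · to B2
  B3←B5: walk B5→B4→B3 to B2
  B6←B3: walk · to B3
  B6←B4: walk B4 to B3
  DF(B0)=∅
  DF(B1)={B2}
  DF(B2)=∅
  DF(B3)={B3}
  DF(B4)={B3,B6}
  DF(B5)={B3}
  DF(B6)=∅
  DF(B7)=∅
  DF(B8)=∅

DF(B4) = ["B3", "B6"]

Answer: ["B3", "B6"]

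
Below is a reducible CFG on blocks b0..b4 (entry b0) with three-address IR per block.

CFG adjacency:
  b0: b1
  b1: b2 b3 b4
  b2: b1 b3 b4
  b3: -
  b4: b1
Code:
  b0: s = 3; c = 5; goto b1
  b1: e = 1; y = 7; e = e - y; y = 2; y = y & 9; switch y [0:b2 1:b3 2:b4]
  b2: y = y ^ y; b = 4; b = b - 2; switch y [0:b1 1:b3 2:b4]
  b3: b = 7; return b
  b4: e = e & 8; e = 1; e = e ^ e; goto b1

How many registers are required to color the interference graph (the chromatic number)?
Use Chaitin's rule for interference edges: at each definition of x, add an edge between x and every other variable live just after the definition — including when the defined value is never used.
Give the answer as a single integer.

Per-block:
  b0: def={c,s} ue=∅
  b1: def={e,y} ue=∅
  b2: def={b,y} ue={y}
  b3: def={b} ue=∅
  b4: def={e} ue={e}

Liveness:
  b0 li=∅ lo=∅
  b1 li=∅ lo={e,y}
  b2 li={e,y} lo={e}
  b3 li=∅ lo=∅
  b4 li={e} lo=∅

Conflict graph:
  b: {e,y}
  c: ∅
  e: {b,y}
  s: ∅
  y: {b,e}

Colouring:
  lower bound: {b,e,y} mutually conflict ⇒ χ ≥ 3
  assign b→c0 c→c0 e→c1 s→c0 y→c2 — no edge inside a register ⇒ χ ≤ 3
  χ = 3

Answer: 3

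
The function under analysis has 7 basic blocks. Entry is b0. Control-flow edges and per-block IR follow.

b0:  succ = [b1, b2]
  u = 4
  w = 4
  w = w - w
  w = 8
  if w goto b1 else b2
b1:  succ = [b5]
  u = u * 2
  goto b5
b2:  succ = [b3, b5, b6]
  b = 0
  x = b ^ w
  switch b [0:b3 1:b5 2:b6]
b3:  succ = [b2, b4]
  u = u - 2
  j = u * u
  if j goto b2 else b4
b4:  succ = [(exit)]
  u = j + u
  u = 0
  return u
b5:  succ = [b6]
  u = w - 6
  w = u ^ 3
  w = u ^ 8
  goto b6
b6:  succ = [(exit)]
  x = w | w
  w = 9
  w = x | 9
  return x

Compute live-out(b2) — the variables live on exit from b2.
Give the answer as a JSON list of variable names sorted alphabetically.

Answer: ["u", "w"]

Derivation:
Per-block:
  b0: def={u,w} ue=∅
  b1: def={u} ue={u}
  b2: def={b,x} ue={w}
  b3: def={j,u} ue={u}
  b4: def={u} ue={j,u}
  b5: def={u,w} ue={w}
  b6: def={w,x} ue={w}

Live sets:
  b0 li=∅ lo={u,w}
  b1 li={u,w} lo={w}
  b2 li={u,w} lo={u,w}
  b3 li={u,w} lo={j,u,w}
  b4 li={j,u} lo=∅
  b5 li={w} lo={w}
  b6 li={w} lo=∅

live-out(b2) = ["u", "w"]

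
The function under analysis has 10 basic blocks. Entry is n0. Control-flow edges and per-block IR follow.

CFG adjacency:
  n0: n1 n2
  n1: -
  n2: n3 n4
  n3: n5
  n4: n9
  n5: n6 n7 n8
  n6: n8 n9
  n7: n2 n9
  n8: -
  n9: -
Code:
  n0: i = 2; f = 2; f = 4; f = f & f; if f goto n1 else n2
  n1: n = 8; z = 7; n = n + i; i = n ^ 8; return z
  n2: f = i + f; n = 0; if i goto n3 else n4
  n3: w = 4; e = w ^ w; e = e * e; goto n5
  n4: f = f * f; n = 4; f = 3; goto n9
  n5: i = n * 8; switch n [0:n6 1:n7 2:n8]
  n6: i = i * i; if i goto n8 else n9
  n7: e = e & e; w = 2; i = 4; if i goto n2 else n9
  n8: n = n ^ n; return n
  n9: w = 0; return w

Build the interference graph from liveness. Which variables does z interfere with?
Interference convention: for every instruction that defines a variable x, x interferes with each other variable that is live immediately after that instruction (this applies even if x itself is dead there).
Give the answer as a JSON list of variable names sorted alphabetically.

Block summaries:
  n0: {f,i} / ∅
  n1: {i,n,z} / {i}
  n2: {f,n} / {f,i}
  n3: {e,w} / ∅
  n4: {f,n} / {f}
  n5: {i} / {n}
  n6: {i} / {i}
  n7: {e,i,w} / {e}
  n8: {n} / {n}
  n9: {w} / ∅

Backward fixpoint:
  live n0: ∅→{f,i}
  live n1: {i}→∅
  live n2: {f,i}→{f,n}
  live n3: {f,n}→{e,f,n}
  live n4: {f}→∅
  live n5: {e,f,n}→{e,f,i,n}
  live n6: {i,n}→{n}
  live n7: {e,f}→{f,i}
  live n8: {n}→∅
  live n9: ∅→∅

Interfere edges:
  e — {f,i,n}
  f — {e,i,n,w}
  i — {e,f,n,z}
  n — {e,f,i,w,z}
  w — {f,n}
  z — {i,n}

N(z) = ["i", "n"]

Answer: ["i", "n"]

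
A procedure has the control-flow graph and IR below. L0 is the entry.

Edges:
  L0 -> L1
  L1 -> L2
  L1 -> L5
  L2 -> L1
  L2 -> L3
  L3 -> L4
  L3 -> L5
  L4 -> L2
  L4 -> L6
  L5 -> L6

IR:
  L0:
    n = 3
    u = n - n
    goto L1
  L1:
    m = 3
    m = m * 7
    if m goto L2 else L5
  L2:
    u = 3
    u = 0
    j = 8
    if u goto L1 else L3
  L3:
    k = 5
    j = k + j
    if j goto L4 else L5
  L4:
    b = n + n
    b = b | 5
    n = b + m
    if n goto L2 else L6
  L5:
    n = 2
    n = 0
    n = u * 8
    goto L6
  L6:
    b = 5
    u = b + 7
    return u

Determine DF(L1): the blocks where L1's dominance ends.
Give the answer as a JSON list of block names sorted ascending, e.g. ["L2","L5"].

Answer: ["L1"]

Working:
idom tree: L1←L0 L2←L1 L3←L2 L4←L3 L5←L1 L6←L1
Dom∩ at merges:
  L1: preds {L0,L2}: {L0} ∩ {L0,L1,L2} = {L0}; idom=L0
  L2: preds {L1,L4}: {L0,L1} ∩ {L0,L1,L2,L3,L4} = {L0,L1}; idom=L1
  L5: preds {L1,L3}: {L0,L1} ∩ {L0,L1,L2,L3} = {L0,L1}; idom=L1
  L6: preds {L4,L5}: {L0,L1,L2,L3,L4} ∩ {L0,L1,L5} = {L0,L1}; idom=L1

Frontier:
  L1←L0: walk · to L0
  L1←L2: walk L2→L1 to L0
  L2←L1: walk · to L1
  L2←L4: walk L4→L3→L2 to L1
  L5←L1: walk · to L1
  L5←L3: walk L3→L2 to L1
  L6←L4: walk L4→L3→L2 to L1
  L6←L5: walk L5 to L1
  L0 → ∅
  L1 → {L1}
  L2 → {L1,L2,L5,L6}
  L3 → {L2,L5,L6}
  L4 → {L2,L6}
  L5 → {L6}
  L6 → ∅

DF(L1) = ["L1"]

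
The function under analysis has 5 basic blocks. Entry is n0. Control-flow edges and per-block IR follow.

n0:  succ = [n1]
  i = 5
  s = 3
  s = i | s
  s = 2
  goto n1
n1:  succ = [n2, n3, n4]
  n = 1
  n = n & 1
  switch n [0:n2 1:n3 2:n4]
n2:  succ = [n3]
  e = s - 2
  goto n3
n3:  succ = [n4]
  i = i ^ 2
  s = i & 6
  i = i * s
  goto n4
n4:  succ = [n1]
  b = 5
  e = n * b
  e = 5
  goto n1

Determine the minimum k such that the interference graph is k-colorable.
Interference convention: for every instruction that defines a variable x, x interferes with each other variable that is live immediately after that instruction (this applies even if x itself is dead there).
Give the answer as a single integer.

def/use:
  n0: def={i,s} ue=∅
  n1: def={n} ue=∅
  n2: def={e} ue={s}
  n3: def={i,s} ue={i}
  n4: def={b,e} ue={n}

Liveness:
  n0: in=∅ out={i,s}
  n1: in={i,s} out={i,n,s}
  n2: in={i,n,s} out={i,n}
  n3: in={i,n} out={i,n,s}
  n4: in={i,n,s} out={i,s}

Conflict graph:
  b↔{i,n,s}
  e↔{i,n,s}
  i↔{b,e,n,s}
  n↔{b,e,i,s}
  s↔{b,e,i,n}

Chromatic number:
  clique {b,i,n,s} ⇒ need ≥ 4
  4-colouring: r0={i}  r1={n}  r2={s}  r3={b,e}
  χ = 4

Answer: 4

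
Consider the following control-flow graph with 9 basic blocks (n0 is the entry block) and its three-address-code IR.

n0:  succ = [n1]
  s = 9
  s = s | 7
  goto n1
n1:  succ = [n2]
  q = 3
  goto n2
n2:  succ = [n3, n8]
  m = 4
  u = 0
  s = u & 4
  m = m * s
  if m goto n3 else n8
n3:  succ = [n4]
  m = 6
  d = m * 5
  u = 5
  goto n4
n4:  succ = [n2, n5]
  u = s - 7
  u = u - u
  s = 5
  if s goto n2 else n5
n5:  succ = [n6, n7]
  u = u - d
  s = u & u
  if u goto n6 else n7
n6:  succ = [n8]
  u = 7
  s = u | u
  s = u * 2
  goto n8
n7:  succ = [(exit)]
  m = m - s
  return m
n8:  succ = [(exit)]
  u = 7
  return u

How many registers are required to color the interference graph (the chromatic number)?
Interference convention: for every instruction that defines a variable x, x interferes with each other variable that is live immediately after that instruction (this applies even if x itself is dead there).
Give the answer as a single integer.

Per-block:
  n0: {s} / ∅
  n1: {q} / ∅
  n2: {m,s,u} / ∅
  n3: {d,m,u} / ∅
  n4: {s,u} / {s}
  n5: {s,u} / {d,u}
  n6: {s,u} / ∅
  n7: {m} / {m,s}
  n8: {u} / ∅

Backward fixpoint:
  live n0: ∅→∅
  live n1: ∅→∅
  live n2: ∅→{s}
  live n3: {s}→{d,m,s}
  live n4: {d,m,s}→{d,m,u}
  live n5: {d,m,u}→{m,s}
  live n6: ∅→∅
  live n7: {m,s}→∅
  live n8: ∅→∅

Conflict graph:
  d: {m,s,u}
  m: {d,s,u}
  q: ∅
  s: {d,m,u}
  u: {d,m,s}

Chromatic number:
  {d,m,s,u} pairwise interfere (4-clique) ⇒ χ ≥ 4
  assign d→r0 m→r1 q→r0 s→r2 u→r3 — no edge inside a register ⇒ χ ≤ 4
  χ = 4

Answer: 4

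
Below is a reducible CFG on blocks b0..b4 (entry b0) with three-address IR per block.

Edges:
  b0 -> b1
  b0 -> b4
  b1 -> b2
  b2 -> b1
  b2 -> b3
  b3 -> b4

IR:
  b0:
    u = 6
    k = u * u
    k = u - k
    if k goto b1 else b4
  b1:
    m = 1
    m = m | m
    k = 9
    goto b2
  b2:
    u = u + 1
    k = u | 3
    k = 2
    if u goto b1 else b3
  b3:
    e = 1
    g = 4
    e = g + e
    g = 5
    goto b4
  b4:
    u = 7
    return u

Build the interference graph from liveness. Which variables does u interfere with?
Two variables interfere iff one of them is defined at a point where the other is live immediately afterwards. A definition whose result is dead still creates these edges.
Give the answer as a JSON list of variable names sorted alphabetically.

Block summaries:
  b0 def {k,u} use ∅
  b1 def {k,m} use ∅
  b2 def {k,u} use {u}
  b3 def {e,g} use ∅
  b4 def {u} use ∅

Live sets:
  b0: in=∅ out={u}
  b1: in={u} out={u}
  b2: in={u} out={u}
  b3: in=∅ out=∅
  b4: in=∅ out=∅

Interfere edges:
  e↔{g}
  g↔{e}
  k↔{u}
  m↔{u}
  u↔{k,m}

N(u) = ["k", "m"]

Answer: ["k", "m"]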